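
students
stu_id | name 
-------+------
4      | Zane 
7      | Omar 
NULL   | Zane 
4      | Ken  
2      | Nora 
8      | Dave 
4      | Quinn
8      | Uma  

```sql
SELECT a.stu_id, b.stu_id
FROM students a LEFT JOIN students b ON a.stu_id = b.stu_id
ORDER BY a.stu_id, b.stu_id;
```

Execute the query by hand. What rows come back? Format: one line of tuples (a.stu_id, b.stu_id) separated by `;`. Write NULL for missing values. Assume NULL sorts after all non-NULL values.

LEFT JOIN keeps every row from `students a`; unmatched rows get NULL for `students b`'s columns.
Matching on a.stu_id = b.stu_id. A NULL in a compared column never satisfies the condition.
Matched pairs: 15; unmatched a rows kept: 1.

(2, 2); (4, 4); (4, 4); (4, 4); (4, 4); (4, 4); (4, 4); (4, 4); (4, 4); (4, 4); (7, 7); (8, 8); (8, 8); (8, 8); (8, 8); (NULL, NULL)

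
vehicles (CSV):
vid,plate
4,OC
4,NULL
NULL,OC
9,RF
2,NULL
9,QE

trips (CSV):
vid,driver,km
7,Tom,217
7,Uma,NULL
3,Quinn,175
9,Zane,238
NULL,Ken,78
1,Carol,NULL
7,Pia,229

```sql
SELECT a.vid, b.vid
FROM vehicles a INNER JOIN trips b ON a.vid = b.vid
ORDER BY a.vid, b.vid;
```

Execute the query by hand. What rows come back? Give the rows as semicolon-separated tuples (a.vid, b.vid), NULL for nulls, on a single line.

(9, 9); (9, 9)

INNER JOIN keeps only pairs where the ON condition holds.
Matching on a.vid = b.vid. A NULL in a compared column never satisfies the condition.
Matched pairs: 2.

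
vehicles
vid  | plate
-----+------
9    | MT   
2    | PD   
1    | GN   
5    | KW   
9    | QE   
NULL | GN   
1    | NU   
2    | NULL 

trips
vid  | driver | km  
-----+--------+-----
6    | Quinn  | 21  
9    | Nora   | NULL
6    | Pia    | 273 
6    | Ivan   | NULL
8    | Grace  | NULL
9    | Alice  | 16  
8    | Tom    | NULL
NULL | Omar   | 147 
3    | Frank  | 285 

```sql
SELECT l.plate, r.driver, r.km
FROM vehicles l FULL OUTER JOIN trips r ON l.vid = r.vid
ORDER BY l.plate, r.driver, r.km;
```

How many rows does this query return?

17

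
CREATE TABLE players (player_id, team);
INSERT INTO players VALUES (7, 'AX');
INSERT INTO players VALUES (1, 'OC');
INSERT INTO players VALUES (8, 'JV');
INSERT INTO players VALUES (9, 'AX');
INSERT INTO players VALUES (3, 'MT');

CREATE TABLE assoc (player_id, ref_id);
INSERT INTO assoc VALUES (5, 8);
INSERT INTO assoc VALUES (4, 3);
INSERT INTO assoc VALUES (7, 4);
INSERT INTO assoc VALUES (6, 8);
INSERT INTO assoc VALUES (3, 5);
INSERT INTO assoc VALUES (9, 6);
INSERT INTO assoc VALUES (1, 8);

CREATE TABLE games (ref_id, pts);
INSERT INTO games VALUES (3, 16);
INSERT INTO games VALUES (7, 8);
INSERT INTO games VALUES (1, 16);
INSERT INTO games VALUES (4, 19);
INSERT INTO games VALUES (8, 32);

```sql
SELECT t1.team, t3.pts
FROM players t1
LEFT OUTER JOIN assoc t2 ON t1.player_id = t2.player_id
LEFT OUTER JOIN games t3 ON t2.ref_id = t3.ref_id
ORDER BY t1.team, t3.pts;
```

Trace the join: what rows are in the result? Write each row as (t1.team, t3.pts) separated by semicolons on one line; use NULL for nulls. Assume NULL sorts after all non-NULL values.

(AX, 19); (AX, NULL); (JV, NULL); (MT, NULL); (OC, 32)

Joins associate left-to-right: players LEFT JOIN assoc on player_id gives 5 intermediate row(s).
Then LEFT JOIN `games t3` on ref_id: each of those 5 rows is kept; rows whose t2.ref_id has no match in t3 get NULL for t3's columns.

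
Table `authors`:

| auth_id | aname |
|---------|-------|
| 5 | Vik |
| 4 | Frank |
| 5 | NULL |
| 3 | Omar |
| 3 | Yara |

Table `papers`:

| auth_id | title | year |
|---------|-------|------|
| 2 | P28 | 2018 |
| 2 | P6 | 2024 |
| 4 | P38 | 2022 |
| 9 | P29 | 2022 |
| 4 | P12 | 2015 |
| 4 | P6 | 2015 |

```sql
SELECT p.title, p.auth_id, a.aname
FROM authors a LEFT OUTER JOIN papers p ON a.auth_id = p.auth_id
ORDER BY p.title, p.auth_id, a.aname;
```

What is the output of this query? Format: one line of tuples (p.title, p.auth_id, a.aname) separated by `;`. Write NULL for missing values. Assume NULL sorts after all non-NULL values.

LEFT JOIN keeps every row from `authors`; unmatched rows get NULL for `papers`'s columns.
Matching on a.auth_id = p.auth_id.
- a row (auth_id=5): no match → kept, p columns NULL.
- a row (auth_id=4): matches 3 p row(s) → 3 output row(s).
- a row (auth_id=5): no match → kept, p columns NULL.
- a row (auth_id=3): no match → kept, p columns NULL.
- a row (auth_id=3): no match → kept, p columns NULL.
After projecting and ordering:
p.title | p.auth_id | a.aname
P12 | 4 | Frank
P38 | 4 | Frank
P6 | 4 | Frank
NULL | NULL | Omar
NULL | NULL | Vik
NULL | NULL | Yara
NULL | NULL | NULL

(P12, 4, Frank); (P38, 4, Frank); (P6, 4, Frank); (NULL, NULL, Omar); (NULL, NULL, Vik); (NULL, NULL, Yara); (NULL, NULL, NULL)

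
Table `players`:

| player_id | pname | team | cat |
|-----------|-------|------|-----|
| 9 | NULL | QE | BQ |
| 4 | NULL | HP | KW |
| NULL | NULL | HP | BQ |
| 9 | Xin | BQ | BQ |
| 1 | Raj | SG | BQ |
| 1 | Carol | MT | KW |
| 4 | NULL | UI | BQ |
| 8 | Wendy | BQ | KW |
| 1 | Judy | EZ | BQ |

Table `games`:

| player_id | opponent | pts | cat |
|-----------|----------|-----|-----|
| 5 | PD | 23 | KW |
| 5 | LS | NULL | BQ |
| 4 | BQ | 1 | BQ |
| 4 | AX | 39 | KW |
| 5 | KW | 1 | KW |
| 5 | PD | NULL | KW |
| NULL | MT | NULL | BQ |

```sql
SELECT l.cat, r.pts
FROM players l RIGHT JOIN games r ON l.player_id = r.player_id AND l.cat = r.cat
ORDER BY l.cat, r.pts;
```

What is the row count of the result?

7

RIGHT JOIN keeps every row from `games`; unmatched rows get NULL for `players`'s columns.
Matching on l.player_id = r.player_id AND l.cat = r.cat. A NULL in a compared column never satisfies the condition.
- l row (player_id=9, cat=BQ): no match.
- l row (player_id=4, cat=KW): matches 1 r row(s) → 1 output row(s).
- l row (player_id=NULL, cat=BQ): no match.
- l row (player_id=9, cat=BQ): no match.
- l row (player_id=1, cat=BQ): no match.
- l row (player_id=1, cat=KW): no match.
- l row (player_id=4, cat=BQ): matches 1 r row(s) → 1 output row(s).
- l row (player_id=8, cat=KW): no match.
- l row (player_id=1, cat=BQ): no match.
- plus 5 unmatched r row(s), each kept with NULL l columns.
Total: 2 matched + 5 padded = 7 rows.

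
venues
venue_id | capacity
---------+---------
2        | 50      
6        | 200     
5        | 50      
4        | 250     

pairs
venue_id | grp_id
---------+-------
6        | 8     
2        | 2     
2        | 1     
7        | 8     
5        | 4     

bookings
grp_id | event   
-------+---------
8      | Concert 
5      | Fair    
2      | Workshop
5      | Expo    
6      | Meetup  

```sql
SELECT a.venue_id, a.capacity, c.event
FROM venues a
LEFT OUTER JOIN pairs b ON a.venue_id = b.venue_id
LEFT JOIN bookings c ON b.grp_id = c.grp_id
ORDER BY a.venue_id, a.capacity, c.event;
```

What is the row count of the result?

5

Evaluate left to right. First `venues a LEFT JOIN pairs b` on venue_id: 5 row(s).
Then LEFT JOIN `bookings c` on grp_id: each of those 5 rows is kept; rows whose b.grp_id has no match in c get NULL for c's columns.
Result: 5 row(s).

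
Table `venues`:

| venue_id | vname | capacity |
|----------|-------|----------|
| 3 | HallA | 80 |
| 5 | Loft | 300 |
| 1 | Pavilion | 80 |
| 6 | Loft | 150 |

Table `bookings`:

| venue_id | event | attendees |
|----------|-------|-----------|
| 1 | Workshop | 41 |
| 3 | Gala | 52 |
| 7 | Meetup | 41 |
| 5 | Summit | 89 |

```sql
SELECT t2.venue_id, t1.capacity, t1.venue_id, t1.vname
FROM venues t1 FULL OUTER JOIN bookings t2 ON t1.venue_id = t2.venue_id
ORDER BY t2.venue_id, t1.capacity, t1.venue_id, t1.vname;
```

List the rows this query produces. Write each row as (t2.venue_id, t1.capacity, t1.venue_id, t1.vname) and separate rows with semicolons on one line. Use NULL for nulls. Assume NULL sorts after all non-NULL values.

(1, 80, 1, Pavilion); (3, 80, 3, HallA); (5, 300, 5, Loft); (7, NULL, NULL, NULL); (NULL, 150, 6, Loft)

FULL OUTER JOIN keeps every row from both sides; unmatched rows get NULL for the other side's columns.
Matching on t1.venue_id = t2.venue_id.
Matched pairs: 3; unmatched t1 rows kept: 1; unmatched t2 rows kept: 1.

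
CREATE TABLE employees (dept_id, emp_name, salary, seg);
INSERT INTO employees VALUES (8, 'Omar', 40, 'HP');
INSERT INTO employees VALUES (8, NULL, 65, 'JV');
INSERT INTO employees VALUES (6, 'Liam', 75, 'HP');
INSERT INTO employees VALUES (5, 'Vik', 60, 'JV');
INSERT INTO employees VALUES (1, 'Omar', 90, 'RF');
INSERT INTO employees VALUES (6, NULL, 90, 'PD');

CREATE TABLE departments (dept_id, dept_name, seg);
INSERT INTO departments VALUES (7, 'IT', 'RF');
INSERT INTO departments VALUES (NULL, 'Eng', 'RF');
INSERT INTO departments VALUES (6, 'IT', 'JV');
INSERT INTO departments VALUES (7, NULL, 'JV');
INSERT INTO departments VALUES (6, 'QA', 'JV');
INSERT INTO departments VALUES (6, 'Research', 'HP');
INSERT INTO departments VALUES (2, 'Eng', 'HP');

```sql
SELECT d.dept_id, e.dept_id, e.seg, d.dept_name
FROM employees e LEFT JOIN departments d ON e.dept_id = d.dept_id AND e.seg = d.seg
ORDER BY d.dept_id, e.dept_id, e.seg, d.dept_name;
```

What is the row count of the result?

LEFT JOIN keeps every row from `employees`; unmatched rows get NULL for `departments`'s columns.
Matching on e.dept_id = d.dept_id AND e.seg = d.seg. A NULL in a compared column never satisfies the condition.
Matched pairs: 1; unmatched e rows kept: 5.
Total: 1 matched + 5 padded = 6 rows.

6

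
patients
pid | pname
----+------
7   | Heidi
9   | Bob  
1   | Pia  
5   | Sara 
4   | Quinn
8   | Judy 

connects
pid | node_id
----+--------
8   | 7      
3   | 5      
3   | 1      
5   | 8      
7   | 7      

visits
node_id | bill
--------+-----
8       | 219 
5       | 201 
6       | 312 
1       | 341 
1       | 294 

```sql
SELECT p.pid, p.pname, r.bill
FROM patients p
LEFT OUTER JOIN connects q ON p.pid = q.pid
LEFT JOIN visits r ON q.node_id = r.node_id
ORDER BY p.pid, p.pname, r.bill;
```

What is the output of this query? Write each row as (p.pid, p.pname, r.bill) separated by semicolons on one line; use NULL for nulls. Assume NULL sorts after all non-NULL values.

Step 1 — p LEFT JOIN q on pid → 6 row(s).
Then LEFT JOIN `visits r` on node_id: each of those 6 rows is kept; rows whose q.node_id has no match in r get NULL for r's columns.

(1, Pia, NULL); (4, Quinn, NULL); (5, Sara, 219); (7, Heidi, NULL); (8, Judy, NULL); (9, Bob, NULL)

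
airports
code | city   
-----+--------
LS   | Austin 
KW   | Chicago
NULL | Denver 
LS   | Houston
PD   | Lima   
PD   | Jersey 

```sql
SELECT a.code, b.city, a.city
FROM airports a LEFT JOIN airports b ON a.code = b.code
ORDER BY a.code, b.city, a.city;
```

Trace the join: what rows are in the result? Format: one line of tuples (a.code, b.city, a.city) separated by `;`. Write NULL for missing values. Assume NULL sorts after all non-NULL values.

LEFT JOIN keeps every row from `airports a`; unmatched rows get NULL for `airports b`'s columns.
Matching on a.code = b.code. A NULL in a compared column never satisfies the condition.
Matched pairs: 9; unmatched a rows kept: 1.

(KW, Chicago, Chicago); (LS, Austin, Austin); (LS, Austin, Houston); (LS, Houston, Austin); (LS, Houston, Houston); (PD, Jersey, Jersey); (PD, Jersey, Lima); (PD, Lima, Jersey); (PD, Lima, Lima); (NULL, NULL, Denver)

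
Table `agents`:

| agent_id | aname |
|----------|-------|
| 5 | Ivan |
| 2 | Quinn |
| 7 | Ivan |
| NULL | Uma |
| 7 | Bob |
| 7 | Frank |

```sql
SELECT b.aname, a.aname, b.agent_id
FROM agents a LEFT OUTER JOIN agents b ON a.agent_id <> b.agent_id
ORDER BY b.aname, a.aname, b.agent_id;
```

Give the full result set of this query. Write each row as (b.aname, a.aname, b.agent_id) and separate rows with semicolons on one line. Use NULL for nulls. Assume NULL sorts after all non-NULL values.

LEFT JOIN keeps every row from `agents a`; unmatched rows get NULL for `agents b`'s columns.
Matching on a.agent_id <> b.agent_id. A NULL in a compared column never satisfies the condition.
- a (agent_id=5) pairs with 4 row(s) of b.
- a (agent_id=2) pairs with 4 row(s) of b.
- a (agent_id=7) pairs with 2 row(s) of b.
- a (agent_id=NULL) has no partner → padded with NULL.
- a (agent_id=7) pairs with 2 row(s) of b.
- a (agent_id=7) pairs with 2 row(s) of b.

(Bob, Ivan, 7); (Bob, Quinn, 7); (Frank, Ivan, 7); (Frank, Quinn, 7); (Ivan, Bob, 5); (Ivan, Frank, 5); (Ivan, Ivan, 5); (Ivan, Ivan, 7); (Ivan, Quinn, 5); (Ivan, Quinn, 7); (Quinn, Bob, 2); (Quinn, Frank, 2); (Quinn, Ivan, 2); (Quinn, Ivan, 2); (NULL, Uma, NULL)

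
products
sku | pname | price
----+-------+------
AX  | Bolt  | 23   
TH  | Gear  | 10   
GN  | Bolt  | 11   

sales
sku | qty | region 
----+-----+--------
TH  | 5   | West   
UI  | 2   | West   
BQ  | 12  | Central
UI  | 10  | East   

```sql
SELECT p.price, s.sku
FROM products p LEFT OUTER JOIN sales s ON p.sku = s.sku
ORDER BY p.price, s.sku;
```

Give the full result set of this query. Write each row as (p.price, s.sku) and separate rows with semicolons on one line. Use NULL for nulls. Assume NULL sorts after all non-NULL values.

LEFT JOIN keeps every row from `products`; unmatched rows get NULL for `sales`'s columns.
Matching on p.sku = s.sku.
- sku=AX: no s row matches, row kept with s columns NULL.
- sku=TH: 1 matching s row(s), so 1 row(s) emitted.
- sku=GN: no s row matches, row kept with s columns NULL.
After projecting and ordering:
p.price | s.sku
10 | TH
11 | NULL
23 | NULL

(10, TH); (11, NULL); (23, NULL)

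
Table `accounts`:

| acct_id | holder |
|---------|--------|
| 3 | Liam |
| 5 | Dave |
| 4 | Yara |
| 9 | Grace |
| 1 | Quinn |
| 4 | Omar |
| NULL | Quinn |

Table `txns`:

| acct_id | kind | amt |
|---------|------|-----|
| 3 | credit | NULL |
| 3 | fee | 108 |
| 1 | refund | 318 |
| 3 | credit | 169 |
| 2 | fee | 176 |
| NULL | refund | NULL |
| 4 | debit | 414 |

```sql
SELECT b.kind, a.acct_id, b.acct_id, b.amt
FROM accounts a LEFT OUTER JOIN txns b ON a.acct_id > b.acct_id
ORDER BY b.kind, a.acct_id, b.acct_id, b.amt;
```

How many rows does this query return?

26

LEFT JOIN keeps every row from `accounts`; unmatched rows get NULL for `txns`'s columns.
Matching on a.acct_id > b.acct_id. A NULL in a compared column never satisfies the condition.
Matched pairs: 24; unmatched a rows kept: 2.
Total: 24 matched + 2 padded = 26 rows.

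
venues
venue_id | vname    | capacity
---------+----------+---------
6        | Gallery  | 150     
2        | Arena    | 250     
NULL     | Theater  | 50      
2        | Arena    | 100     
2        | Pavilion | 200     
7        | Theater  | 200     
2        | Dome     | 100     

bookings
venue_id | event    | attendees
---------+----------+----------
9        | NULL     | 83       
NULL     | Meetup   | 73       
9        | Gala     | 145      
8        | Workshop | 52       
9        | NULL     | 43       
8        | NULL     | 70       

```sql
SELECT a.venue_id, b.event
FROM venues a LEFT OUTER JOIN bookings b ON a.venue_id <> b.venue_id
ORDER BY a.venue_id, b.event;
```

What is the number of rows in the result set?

31

LEFT JOIN keeps every row from `venues`; unmatched rows get NULL for `bookings`'s columns.
Matching on a.venue_id <> b.venue_id. A NULL in a compared column never satisfies the condition.
- a row (venue_id=6): matches 5 b row(s) → 5 output row(s).
- a row (venue_id=2): matches 5 b row(s) → 5 output row(s).
- a row (venue_id=NULL): no match → kept, b columns NULL.
- a row (venue_id=2): matches 5 b row(s) → 5 output row(s).
- a row (venue_id=2): matches 5 b row(s) → 5 output row(s).
- a row (venue_id=7): matches 5 b row(s) → 5 output row(s).
- a row (venue_id=2): matches 5 b row(s) → 5 output row(s).
Total: 30 matched + 1 padded = 31 rows.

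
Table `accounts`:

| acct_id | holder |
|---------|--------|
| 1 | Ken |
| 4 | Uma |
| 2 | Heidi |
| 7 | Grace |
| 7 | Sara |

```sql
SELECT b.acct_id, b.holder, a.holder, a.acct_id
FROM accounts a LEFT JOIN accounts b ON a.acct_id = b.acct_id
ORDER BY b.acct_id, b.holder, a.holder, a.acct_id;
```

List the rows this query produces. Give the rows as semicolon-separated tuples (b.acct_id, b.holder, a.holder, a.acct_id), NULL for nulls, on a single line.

(1, Ken, Ken, 1); (2, Heidi, Heidi, 2); (4, Uma, Uma, 4); (7, Grace, Grace, 7); (7, Grace, Sara, 7); (7, Sara, Grace, 7); (7, Sara, Sara, 7)

LEFT JOIN keeps every row from `accounts a`; unmatched rows get NULL for `accounts b`'s columns.
Matching on a.acct_id = b.acct_id.
Matched pairs: 7; unmatched a rows kept: 0.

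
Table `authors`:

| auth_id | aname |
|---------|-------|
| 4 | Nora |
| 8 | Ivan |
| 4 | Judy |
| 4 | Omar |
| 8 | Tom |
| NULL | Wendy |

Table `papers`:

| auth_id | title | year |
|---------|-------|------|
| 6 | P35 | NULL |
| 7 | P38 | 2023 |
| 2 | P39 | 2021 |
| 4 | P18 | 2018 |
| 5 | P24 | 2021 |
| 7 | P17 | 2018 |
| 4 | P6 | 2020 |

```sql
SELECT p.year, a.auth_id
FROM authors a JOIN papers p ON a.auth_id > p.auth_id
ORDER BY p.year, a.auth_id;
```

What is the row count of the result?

INNER JOIN keeps only pairs where the ON condition holds.
Matching on a.auth_id > p.auth_id. A NULL in a compared column never satisfies the condition.
Matched pairs: 17.
Total: 17 rows.

17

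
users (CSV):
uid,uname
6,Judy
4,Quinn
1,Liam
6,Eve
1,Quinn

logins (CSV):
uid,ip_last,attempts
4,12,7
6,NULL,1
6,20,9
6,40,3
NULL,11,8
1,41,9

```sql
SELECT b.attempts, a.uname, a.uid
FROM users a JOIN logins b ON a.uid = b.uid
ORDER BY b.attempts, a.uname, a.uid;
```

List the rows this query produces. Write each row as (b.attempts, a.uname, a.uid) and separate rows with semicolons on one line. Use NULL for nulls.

(1, Eve, 6); (1, Judy, 6); (3, Eve, 6); (3, Judy, 6); (7, Quinn, 4); (9, Eve, 6); (9, Judy, 6); (9, Liam, 1); (9, Quinn, 1)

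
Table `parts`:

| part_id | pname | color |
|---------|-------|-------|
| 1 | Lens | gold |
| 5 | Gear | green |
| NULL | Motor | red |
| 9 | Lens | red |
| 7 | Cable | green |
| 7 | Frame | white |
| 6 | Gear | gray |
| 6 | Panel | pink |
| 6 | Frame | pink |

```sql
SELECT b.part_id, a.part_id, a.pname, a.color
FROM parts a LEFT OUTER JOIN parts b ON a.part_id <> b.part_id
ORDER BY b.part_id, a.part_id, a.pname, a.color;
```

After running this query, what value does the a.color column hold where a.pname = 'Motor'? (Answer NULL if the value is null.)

red

LEFT JOIN keeps every row from `parts a`; unmatched rows get NULL for `parts b`'s columns.
Matching on a.part_id <> b.part_id. A NULL in a compared column never satisfies the condition.
- part_id=1: 7 matching b row(s), so 7 row(s) emitted.
- part_id=5: 7 matching b row(s), so 7 row(s) emitted.
- part_id=NULL: no b row matches, row kept with b columns NULL.
- part_id=9: 7 matching b row(s), so 7 row(s) emitted.
- part_id=7: 6 matching b row(s), so 6 row(s) emitted.
- part_id=7: 6 matching b row(s), so 6 row(s) emitted.
- part_id=6: 5 matching b row(s), so 5 row(s) emitted.
- part_id=6: 5 matching b row(s), so 5 row(s) emitted.
- part_id=6: 5 matching b row(s), so 5 row(s) emitted.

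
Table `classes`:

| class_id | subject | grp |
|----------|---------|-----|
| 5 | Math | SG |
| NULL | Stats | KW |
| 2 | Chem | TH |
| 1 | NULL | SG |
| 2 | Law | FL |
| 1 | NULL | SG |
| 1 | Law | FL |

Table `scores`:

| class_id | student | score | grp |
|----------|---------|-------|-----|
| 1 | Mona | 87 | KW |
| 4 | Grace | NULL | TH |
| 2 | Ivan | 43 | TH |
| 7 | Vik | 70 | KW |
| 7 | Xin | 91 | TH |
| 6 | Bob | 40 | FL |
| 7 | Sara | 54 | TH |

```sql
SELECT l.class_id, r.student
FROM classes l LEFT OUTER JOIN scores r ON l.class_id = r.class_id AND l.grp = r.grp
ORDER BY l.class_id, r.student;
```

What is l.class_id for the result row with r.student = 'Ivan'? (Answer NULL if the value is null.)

2

LEFT JOIN keeps every row from `classes`; unmatched rows get NULL for `scores`'s columns.
Matching on l.class_id = r.class_id AND l.grp = r.grp. A NULL in a compared column never satisfies the condition.
- class_id=5, grp=SG: no r row matches, row kept with r columns NULL.
- class_id=NULL, grp=KW: no r row matches, row kept with r columns NULL.
- class_id=2, grp=TH: 1 matching r row(s), so 1 row(s) emitted.
- class_id=1, grp=SG: no r row matches, row kept with r columns NULL.
- class_id=2, grp=FL: no r row matches, row kept with r columns NULL.
- class_id=1, grp=SG: no r row matches, row kept with r columns NULL.
- class_id=1, grp=FL: no r row matches, row kept with r columns NULL.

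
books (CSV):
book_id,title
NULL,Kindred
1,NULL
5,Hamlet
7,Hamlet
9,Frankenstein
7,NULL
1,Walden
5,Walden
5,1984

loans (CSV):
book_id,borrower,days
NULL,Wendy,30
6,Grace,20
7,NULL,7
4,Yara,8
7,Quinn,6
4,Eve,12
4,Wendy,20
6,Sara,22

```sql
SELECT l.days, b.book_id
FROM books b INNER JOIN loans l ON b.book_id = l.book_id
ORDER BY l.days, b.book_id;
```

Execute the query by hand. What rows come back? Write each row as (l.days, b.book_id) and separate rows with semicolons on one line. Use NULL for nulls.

(6, 7); (6, 7); (7, 7); (7, 7)

INNER JOIN keeps only pairs where the ON condition holds.
Matching on b.book_id = l.book_id. A NULL in a compared column never satisfies the condition.
- b row (book_id=NULL): no match → dropped.
- b row (book_id=1): no match → dropped.
- b row (book_id=5): no match → dropped.
- b row (book_id=7): matches 2 l row(s) → 2 output row(s).
- b row (book_id=9): no match → dropped.
- b row (book_id=7): matches 2 l row(s) → 2 output row(s).
- b row (book_id=1): no match → dropped.
- b row (book_id=5): no match → dropped.
- b row (book_id=5): no match → dropped.
After projecting and ordering:
l.days | b.book_id
6 | 7
6 | 7
7 | 7
7 | 7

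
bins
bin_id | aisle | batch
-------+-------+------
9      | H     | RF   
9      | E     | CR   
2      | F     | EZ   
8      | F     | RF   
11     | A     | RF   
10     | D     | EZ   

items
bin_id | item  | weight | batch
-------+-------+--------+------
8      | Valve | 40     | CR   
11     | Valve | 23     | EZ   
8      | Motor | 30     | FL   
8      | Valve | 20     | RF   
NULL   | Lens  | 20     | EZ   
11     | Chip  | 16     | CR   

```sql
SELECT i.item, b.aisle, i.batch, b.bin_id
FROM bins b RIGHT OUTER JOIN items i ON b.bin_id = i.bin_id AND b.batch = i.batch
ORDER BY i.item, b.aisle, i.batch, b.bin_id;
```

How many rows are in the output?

RIGHT JOIN keeps every row from `items`; unmatched rows get NULL for `bins`'s columns.
Matching on b.bin_id = i.bin_id AND b.batch = i.batch. A NULL in a compared column never satisfies the condition.
Matched pairs: 1; unmatched i rows kept: 5.
Total: 1 matched + 5 padded = 6 rows.

6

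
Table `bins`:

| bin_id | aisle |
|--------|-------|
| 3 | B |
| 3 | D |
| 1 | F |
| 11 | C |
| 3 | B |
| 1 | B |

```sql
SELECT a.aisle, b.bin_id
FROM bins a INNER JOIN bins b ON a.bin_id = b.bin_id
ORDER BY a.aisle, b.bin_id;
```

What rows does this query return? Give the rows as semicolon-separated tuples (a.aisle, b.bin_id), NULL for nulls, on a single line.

(B, 1); (B, 1); (B, 3); (B, 3); (B, 3); (B, 3); (B, 3); (B, 3); (C, 11); (D, 3); (D, 3); (D, 3); (F, 1); (F, 1)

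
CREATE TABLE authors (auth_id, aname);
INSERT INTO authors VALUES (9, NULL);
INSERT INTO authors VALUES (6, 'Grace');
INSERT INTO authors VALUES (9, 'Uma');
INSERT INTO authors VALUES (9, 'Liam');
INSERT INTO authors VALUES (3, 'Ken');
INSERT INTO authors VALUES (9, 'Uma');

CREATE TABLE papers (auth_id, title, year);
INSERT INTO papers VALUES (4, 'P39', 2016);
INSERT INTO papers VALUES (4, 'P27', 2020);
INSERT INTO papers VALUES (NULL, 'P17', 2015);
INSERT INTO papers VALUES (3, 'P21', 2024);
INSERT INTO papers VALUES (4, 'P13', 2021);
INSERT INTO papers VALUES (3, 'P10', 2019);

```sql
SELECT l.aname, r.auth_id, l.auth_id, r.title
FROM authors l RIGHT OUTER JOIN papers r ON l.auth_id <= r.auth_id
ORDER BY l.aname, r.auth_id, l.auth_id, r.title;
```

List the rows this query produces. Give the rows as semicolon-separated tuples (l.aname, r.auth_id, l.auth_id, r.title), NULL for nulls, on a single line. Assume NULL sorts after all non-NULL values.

(Ken, 3, 3, P10); (Ken, 3, 3, P21); (Ken, 4, 3, P13); (Ken, 4, 3, P27); (Ken, 4, 3, P39); (NULL, NULL, NULL, P17)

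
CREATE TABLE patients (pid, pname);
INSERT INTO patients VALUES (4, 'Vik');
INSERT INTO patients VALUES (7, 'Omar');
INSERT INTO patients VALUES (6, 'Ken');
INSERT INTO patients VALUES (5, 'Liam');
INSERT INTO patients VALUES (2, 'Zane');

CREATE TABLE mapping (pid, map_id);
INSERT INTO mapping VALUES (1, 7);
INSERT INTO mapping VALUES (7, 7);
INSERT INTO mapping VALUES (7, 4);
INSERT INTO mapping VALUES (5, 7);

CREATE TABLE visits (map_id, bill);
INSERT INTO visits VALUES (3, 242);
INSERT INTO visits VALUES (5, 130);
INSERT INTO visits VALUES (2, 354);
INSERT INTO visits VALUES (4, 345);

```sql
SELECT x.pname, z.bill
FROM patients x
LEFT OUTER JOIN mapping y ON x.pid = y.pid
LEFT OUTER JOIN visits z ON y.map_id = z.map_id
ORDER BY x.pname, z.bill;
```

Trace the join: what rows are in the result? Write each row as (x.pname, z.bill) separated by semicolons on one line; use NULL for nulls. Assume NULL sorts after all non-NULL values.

Step 1 — x LEFT JOIN y on pid → 6 row(s).
Then LEFT JOIN `visits z` on map_id: each of those 6 rows is kept; rows whose y.map_id has no match in z get NULL for z's columns.

(Ken, NULL); (Liam, NULL); (Omar, 345); (Omar, NULL); (Vik, NULL); (Zane, NULL)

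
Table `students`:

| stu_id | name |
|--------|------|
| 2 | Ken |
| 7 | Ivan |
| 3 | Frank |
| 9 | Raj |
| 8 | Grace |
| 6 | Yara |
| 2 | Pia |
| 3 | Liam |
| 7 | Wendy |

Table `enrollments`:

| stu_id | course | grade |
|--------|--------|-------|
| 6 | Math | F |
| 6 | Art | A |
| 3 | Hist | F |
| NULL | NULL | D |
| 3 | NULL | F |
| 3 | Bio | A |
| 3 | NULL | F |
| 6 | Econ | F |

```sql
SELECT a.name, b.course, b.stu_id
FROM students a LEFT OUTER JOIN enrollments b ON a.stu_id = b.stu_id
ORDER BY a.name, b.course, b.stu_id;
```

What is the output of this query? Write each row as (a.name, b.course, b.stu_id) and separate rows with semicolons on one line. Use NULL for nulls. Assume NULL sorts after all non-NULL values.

(Frank, Bio, 3); (Frank, Hist, 3); (Frank, NULL, 3); (Frank, NULL, 3); (Grace, NULL, NULL); (Ivan, NULL, NULL); (Ken, NULL, NULL); (Liam, Bio, 3); (Liam, Hist, 3); (Liam, NULL, 3); (Liam, NULL, 3); (Pia, NULL, NULL); (Raj, NULL, NULL); (Wendy, NULL, NULL); (Yara, Art, 6); (Yara, Econ, 6); (Yara, Math, 6)

LEFT JOIN keeps every row from `students`; unmatched rows get NULL for `enrollments`'s columns.
Matching on a.stu_id = b.stu_id. A NULL in a compared column never satisfies the condition.
- a row (stu_id=2): no match → kept, b columns NULL.
- a row (stu_id=7): no match → kept, b columns NULL.
- a row (stu_id=3): matches 4 b row(s) → 4 output row(s).
- a row (stu_id=9): no match → kept, b columns NULL.
- a row (stu_id=8): no match → kept, b columns NULL.
- a row (stu_id=6): matches 3 b row(s) → 3 output row(s).
- a row (stu_id=2): no match → kept, b columns NULL.
- a row (stu_id=3): matches 4 b row(s) → 4 output row(s).
- a row (stu_id=7): no match → kept, b columns NULL.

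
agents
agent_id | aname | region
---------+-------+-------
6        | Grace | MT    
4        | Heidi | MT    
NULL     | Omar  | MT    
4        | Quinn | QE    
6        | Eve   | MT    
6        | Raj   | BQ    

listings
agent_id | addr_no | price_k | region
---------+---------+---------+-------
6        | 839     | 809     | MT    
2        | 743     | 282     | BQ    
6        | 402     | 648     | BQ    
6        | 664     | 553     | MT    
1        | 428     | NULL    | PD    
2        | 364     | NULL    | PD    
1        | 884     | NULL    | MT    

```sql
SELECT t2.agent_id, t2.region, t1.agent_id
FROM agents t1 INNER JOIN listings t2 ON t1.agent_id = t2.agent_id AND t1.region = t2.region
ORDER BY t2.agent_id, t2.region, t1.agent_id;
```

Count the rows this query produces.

5

INNER JOIN keeps only pairs where the ON condition holds.
Matching on t1.agent_id = t2.agent_id AND t1.region = t2.region. A NULL in a compared column never satisfies the condition.
- t1[0] agent_id=6, region=MT → 2 match(es) in t2 → 2 row(s).
- t1[1] agent_id=4, region=MT → no match; dropped.
- t1[2] agent_id=NULL, region=MT → no match; dropped.
- t1[3] agent_id=4, region=QE → no match; dropped.
- t1[4] agent_id=6, region=MT → 2 match(es) in t2 → 2 row(s).
- t1[5] agent_id=6, region=BQ → 1 match(es) in t2 → 1 row(s).
Total: 5 rows.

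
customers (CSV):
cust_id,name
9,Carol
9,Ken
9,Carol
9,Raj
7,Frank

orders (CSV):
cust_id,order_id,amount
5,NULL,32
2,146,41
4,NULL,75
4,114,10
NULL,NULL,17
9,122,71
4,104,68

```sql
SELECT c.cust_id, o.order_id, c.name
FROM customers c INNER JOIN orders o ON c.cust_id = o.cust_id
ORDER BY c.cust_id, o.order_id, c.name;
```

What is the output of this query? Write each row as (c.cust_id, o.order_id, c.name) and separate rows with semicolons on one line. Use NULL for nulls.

(9, 122, Carol); (9, 122, Carol); (9, 122, Ken); (9, 122, Raj)

INNER JOIN keeps only pairs where the ON condition holds.
Matching on c.cust_id = o.cust_id. A NULL in a compared column never satisfies the condition.
- c (cust_id=9) pairs with 1 row(s) of o.
- c (cust_id=9) pairs with 1 row(s) of o.
- c (cust_id=9) pairs with 1 row(s) of o.
- c (cust_id=9) pairs with 1 row(s) of o.
- c (cust_id=7) has no partner → excluded.
After projecting and ordering:
c.cust_id | o.order_id | c.name
9 | 122 | Carol
9 | 122 | Carol
9 | 122 | Ken
9 | 122 | Raj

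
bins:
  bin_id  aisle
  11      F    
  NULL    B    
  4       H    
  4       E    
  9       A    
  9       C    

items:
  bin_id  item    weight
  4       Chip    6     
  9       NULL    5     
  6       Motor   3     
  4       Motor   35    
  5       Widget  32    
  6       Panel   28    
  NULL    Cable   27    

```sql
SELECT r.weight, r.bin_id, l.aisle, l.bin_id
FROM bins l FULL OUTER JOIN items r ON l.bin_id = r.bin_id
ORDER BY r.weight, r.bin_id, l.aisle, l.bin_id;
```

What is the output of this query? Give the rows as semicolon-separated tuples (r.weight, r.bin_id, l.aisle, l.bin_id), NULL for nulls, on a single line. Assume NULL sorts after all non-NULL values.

FULL OUTER JOIN keeps every row from both sides; unmatched rows get NULL for the other side's columns.
Matching on l.bin_id = r.bin_id. A NULL in a compared column never satisfies the condition.
- l row (bin_id=11): no match → kept, r columns NULL.
- l row (bin_id=NULL): no match → kept, r columns NULL.
- l row (bin_id=4): matches 2 r row(s) → 2 output row(s).
- l row (bin_id=4): matches 2 r row(s) → 2 output row(s).
- l row (bin_id=9): matches 1 r row(s) → 1 output row(s).
- l row (bin_id=9): matches 1 r row(s) → 1 output row(s).
- 4 r row(s) had no l match → kept, l columns NULL.

(3, 6, NULL, NULL); (5, 9, A, 9); (5, 9, C, 9); (6, 4, E, 4); (6, 4, H, 4); (27, NULL, NULL, NULL); (28, 6, NULL, NULL); (32, 5, NULL, NULL); (35, 4, E, 4); (35, 4, H, 4); (NULL, NULL, B, NULL); (NULL, NULL, F, 11)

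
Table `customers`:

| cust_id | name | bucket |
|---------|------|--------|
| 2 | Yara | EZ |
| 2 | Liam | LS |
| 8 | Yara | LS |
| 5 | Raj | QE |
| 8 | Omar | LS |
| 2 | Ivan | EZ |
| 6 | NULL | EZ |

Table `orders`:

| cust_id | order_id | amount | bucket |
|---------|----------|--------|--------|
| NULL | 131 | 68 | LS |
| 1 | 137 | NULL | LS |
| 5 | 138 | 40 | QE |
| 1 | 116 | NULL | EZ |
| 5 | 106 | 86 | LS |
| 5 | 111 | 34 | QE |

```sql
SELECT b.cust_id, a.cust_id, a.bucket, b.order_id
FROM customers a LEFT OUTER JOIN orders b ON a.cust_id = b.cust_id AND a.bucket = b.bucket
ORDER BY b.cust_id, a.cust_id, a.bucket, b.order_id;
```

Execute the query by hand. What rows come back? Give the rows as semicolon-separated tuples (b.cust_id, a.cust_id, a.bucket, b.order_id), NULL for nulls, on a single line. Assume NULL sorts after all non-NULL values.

(5, 5, QE, 111); (5, 5, QE, 138); (NULL, 2, EZ, NULL); (NULL, 2, EZ, NULL); (NULL, 2, LS, NULL); (NULL, 6, EZ, NULL); (NULL, 8, LS, NULL); (NULL, 8, LS, NULL)

LEFT JOIN keeps every row from `customers`; unmatched rows get NULL for `orders`'s columns.
Matching on a.cust_id = b.cust_id AND a.bucket = b.bucket. A NULL in a compared column never satisfies the condition.
Matched pairs: 2; unmatched a rows kept: 6.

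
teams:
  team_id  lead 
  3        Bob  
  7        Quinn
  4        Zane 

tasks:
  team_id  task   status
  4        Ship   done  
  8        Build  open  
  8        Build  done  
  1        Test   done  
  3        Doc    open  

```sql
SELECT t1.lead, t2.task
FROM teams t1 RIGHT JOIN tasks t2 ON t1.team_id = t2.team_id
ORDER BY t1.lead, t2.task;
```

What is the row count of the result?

RIGHT JOIN keeps every row from `tasks`; unmatched rows get NULL for `teams`'s columns.
Matching on t1.team_id = t2.team_id.
Matched pairs: 2; unmatched t2 rows kept: 3.
Total: 2 matched + 3 padded = 5 rows.

5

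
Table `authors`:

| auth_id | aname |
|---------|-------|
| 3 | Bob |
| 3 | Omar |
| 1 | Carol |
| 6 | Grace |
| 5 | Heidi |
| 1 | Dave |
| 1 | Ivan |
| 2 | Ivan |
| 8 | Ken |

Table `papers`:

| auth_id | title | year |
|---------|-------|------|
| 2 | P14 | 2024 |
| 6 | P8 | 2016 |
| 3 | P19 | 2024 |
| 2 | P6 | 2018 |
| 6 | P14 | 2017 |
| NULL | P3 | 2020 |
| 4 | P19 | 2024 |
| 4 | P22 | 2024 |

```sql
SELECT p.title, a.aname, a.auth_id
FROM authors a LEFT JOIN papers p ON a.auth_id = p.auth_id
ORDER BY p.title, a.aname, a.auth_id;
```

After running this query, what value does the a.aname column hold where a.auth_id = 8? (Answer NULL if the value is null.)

Ken

LEFT JOIN keeps every row from `authors`; unmatched rows get NULL for `papers`'s columns.
Matching on a.auth_id = p.auth_id. A NULL in a compared column never satisfies the condition.
Matched pairs: 6; unmatched a rows kept: 5.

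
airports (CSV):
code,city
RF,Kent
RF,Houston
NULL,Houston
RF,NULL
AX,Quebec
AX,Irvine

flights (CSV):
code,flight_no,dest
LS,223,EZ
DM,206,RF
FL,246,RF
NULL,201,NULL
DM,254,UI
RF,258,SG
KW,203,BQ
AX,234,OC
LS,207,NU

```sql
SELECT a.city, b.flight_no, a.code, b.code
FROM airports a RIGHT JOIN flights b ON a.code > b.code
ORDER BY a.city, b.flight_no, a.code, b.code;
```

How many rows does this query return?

RIGHT JOIN keeps every row from `flights`; unmatched rows get NULL for `airports`'s columns.
Matching on a.code > b.code. A NULL in a compared column never satisfies the condition.
- a row (code=RF): matches 7 b row(s) → 7 output row(s).
- a row (code=RF): matches 7 b row(s) → 7 output row(s).
- a row (code=NULL): no match.
- a row (code=RF): matches 7 b row(s) → 7 output row(s).
- a row (code=AX): no match.
- a row (code=AX): no match.
- plus 2 unmatched b row(s), each kept with NULL a columns.
Total: 21 matched + 2 padded = 23 rows.

23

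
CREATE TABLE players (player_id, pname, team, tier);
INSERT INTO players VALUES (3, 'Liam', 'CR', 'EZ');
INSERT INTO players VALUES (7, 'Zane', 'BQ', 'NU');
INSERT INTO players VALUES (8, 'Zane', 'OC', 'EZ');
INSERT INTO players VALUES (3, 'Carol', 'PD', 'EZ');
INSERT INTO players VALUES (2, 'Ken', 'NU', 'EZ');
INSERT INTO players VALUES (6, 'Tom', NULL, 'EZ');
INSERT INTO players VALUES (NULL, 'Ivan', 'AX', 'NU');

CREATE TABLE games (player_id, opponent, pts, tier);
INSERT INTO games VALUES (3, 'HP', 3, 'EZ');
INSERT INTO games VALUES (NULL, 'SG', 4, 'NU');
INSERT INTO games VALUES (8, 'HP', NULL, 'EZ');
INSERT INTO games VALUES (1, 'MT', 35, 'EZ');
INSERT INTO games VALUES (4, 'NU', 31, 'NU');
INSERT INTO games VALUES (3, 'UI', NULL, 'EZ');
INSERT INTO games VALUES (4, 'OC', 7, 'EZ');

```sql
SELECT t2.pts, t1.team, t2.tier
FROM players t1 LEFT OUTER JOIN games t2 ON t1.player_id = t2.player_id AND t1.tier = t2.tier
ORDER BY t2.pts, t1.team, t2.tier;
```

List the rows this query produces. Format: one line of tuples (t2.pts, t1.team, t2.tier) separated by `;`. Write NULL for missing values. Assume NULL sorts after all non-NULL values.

LEFT JOIN keeps every row from `players`; unmatched rows get NULL for `games`'s columns.
Matching on t1.player_id = t2.player_id AND t1.tier = t2.tier. A NULL in a compared column never satisfies the condition.
- t1[0] player_id=3, tier=EZ → 2 match(es) in t2 → 2 row(s).
- t1[1] player_id=7, tier=NU → no match; kept with NULLs on the t2 side.
- t1[2] player_id=8, tier=EZ → 1 match(es) in t2 → 1 row(s).
- t1[3] player_id=3, tier=EZ → 2 match(es) in t2 → 2 row(s).
- t1[4] player_id=2, tier=EZ → no match; kept with NULLs on the t2 side.
- t1[5] player_id=6, tier=EZ → no match; kept with NULLs on the t2 side.
- t1[6] player_id=NULL, tier=NU → no match; kept with NULLs on the t2 side.
After projecting and ordering:
t2.pts | t1.team | t2.tier
3 | CR | EZ
3 | PD | EZ
NULL | AX | NULL
NULL | BQ | NULL
NULL | CR | EZ
NULL | NU | NULL
NULL | OC | EZ
NULL | PD | EZ
NULL | NULL | NULL

(3, CR, EZ); (3, PD, EZ); (NULL, AX, NULL); (NULL, BQ, NULL); (NULL, CR, EZ); (NULL, NU, NULL); (NULL, OC, EZ); (NULL, PD, EZ); (NULL, NULL, NULL)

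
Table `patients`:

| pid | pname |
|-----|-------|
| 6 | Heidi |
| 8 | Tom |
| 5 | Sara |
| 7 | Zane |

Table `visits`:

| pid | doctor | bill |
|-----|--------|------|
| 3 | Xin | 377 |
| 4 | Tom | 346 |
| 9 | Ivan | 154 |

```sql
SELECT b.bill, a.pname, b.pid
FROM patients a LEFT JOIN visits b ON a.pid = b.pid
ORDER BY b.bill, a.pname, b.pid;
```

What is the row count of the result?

4

LEFT JOIN keeps every row from `patients`; unmatched rows get NULL for `visits`'s columns.
Matching on a.pid = b.pid.
- a[0] pid=6 → no match; kept with NULLs on the b side.
- a[1] pid=8 → no match; kept with NULLs on the b side.
- a[2] pid=5 → no match; kept with NULLs on the b side.
- a[3] pid=7 → no match; kept with NULLs on the b side.
Total: 0 matched + 4 padded = 4 rows.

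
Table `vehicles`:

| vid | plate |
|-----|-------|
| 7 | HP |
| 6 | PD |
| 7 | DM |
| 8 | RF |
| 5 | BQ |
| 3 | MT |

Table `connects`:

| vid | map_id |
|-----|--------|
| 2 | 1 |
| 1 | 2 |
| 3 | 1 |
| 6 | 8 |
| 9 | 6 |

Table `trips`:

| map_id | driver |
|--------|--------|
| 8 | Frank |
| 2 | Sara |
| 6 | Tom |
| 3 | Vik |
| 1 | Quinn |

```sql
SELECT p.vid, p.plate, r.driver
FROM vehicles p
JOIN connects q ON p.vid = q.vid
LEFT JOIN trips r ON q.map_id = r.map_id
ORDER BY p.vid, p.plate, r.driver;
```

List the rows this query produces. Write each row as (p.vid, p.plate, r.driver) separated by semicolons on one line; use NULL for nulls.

Evaluate left to right. First `vehicles p INNER JOIN connects q` on vid: 2 row(s).
Then LEFT JOIN `trips r` on map_id: each of those 2 rows is kept; rows whose q.map_id has no match in r get NULL for r's columns.

(3, MT, Quinn); (6, PD, Frank)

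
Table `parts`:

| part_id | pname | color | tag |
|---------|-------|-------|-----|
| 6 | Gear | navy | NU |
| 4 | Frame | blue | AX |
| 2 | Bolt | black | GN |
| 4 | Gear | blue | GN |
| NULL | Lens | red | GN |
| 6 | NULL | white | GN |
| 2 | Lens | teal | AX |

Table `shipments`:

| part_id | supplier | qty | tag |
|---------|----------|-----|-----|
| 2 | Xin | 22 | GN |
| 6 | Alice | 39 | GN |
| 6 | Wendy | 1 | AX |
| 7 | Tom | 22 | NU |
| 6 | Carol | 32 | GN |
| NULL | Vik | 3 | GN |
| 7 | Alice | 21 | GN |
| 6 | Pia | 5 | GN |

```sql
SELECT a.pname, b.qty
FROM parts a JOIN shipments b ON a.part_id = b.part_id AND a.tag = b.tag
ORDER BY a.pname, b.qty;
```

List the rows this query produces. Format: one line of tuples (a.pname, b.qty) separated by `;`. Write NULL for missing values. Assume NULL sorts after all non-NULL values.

INNER JOIN keeps only pairs where the ON condition holds.
Matching on a.part_id = b.part_id AND a.tag = b.tag. A NULL in a compared column never satisfies the condition.
Matched pairs: 4.

(Bolt, 22); (NULL, 5); (NULL, 32); (NULL, 39)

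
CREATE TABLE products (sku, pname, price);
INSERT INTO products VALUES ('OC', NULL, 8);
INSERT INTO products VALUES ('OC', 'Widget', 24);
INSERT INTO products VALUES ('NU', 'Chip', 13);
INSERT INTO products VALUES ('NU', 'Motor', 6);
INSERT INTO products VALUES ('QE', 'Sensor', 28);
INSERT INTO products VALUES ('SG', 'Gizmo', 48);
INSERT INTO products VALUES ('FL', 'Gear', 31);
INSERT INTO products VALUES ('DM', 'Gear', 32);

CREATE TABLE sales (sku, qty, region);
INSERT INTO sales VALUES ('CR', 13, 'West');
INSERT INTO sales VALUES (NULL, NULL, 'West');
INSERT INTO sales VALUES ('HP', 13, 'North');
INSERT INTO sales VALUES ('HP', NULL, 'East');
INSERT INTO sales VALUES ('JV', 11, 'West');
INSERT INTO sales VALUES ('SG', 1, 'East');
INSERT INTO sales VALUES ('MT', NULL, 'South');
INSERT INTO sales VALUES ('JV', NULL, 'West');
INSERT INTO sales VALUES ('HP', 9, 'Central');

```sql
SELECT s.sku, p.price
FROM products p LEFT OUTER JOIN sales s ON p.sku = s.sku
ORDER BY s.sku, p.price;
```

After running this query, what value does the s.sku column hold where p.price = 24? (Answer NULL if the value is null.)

LEFT JOIN keeps every row from `products`; unmatched rows get NULL for `sales`'s columns.
Matching on p.sku = s.sku. A NULL in a compared column never satisfies the condition.
Matched pairs: 1; unmatched p rows kept: 7.

NULL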